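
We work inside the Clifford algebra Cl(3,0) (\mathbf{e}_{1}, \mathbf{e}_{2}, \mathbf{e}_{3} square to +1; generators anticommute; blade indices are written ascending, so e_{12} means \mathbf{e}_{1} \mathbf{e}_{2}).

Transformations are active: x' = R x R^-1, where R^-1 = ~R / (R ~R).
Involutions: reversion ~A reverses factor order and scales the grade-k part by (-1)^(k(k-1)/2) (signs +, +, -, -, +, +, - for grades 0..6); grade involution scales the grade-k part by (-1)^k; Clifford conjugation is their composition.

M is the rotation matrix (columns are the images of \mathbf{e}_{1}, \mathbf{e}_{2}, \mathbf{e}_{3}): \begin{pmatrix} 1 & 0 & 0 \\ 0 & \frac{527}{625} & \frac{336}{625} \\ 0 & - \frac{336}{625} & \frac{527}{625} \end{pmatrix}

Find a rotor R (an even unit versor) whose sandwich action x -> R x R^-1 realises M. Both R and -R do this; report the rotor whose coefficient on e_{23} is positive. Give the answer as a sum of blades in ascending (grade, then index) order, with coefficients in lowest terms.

Method: write R = a + b12*e_{12} + b13*e_{13} + b23*e_{23} with a^2 + b12^2 + b13^2 + b23^2 = 1 (so R^-1 = ~R). Expanding the columns R e_j ~R gives tr M = 4a^2 - 1 and, from the antisymmetric part, M21 - M12 = -4a*b12, M13 - M31 = 4a*b13, M32 - M23 = -4a*b23.
Here tr M = \frac{1679}{625}, so a^2 = (1 + tr M)/4 = \frac{576}{625} and a = ±\frac{24}{25}. Taking a = \frac{24}{25}: M21 - M12 = 0, M13 - M31 = 0, M32 - M23 = -\frac{672}{625}, giving b12 = 0, b13 = 0, b23 = \frac{7}{25}, i.e. R = \frac{24}{25} + \frac{7}{25} e_{23}.
Its e_{23} coefficient is already positive.
Answer: \frac{24}{25} + \frac{7}{25} e_{23}. Why the constraint matters: R and -R act identically through the sandwich — M has trace \frac{1679}{625} either way — so only the sign condition on e_{23} picks one of the two preimages.


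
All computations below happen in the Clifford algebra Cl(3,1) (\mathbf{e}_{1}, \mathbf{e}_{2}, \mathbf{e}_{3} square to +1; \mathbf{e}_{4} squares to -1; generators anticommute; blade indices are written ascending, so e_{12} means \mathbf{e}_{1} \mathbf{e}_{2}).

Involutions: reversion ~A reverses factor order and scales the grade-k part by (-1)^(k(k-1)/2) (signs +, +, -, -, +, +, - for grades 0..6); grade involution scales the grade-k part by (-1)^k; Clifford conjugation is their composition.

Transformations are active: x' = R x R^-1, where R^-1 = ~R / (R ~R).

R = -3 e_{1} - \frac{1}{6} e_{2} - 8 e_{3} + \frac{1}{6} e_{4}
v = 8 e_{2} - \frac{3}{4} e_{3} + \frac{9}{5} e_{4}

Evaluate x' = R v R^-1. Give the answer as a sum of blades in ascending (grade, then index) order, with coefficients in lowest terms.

~R = -3 e_{1} - \frac{1}{6} e_{2} - 8 e_{3} + \frac{1}{6} e_{4}, and R ~R = 73, so R^-1 = ~R / (73).
R v = \frac{131}{30} - 24 e_{12} + \frac{9}{4} e_{13} - \frac{27}{5} e_{14} + \frac{513}{8} e_{23} - \frac{49}{30} e_{24} - \frac{571}{40} e_{34}
Answer: -\frac{131}{365} e_{1} - \frac{52691}{6570} e_{2} - \frac{907}{4380} e_{3} - \frac{2339}{1314} e_{4}


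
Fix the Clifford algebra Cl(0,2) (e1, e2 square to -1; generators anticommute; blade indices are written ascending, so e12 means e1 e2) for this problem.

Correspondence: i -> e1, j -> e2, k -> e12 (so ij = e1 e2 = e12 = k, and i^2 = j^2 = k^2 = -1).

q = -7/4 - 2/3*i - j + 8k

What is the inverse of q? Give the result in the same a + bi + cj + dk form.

In blades: q = -7/4 - 2/3*e1 - e2 + 8*e12.
With qbar = -7/4 + 2/3*e1 + e2 - 8*e12 (scalar fixed, mapped units negated), q qbar = 9865/144 (the sum of squared coefficients), so q^-1 = qbar / (9865/144) = -252/9865 + 96/9865*e1 + 144/9865*e2 - 1152/9865*e12; translating back:
Answer: -252/9865 + 96/9865*i + 144/9865*j - 1152/9865*k


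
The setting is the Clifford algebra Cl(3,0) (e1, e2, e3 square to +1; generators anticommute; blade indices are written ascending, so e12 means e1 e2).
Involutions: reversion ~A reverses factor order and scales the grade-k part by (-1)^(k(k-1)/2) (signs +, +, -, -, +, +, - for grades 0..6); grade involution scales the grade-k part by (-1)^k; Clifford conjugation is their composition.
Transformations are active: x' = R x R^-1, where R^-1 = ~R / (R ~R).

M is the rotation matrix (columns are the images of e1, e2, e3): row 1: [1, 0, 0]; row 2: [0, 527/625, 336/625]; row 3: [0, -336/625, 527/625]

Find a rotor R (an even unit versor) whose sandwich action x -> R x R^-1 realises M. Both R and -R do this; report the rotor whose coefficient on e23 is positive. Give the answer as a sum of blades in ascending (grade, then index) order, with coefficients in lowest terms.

Method: write R = a + b12*e12 + b13*e13 + b23*e23 with a^2 + b12^2 + b13^2 + b23^2 = 1 (so R^-1 = ~R). Expanding the columns R e_j ~R gives tr M = 4a^2 - 1 and, from the antisymmetric part, M21 - M12 = -4a*b12, M13 - M31 = 4a*b13, M32 - M23 = -4a*b23.
Here tr M = 1679/625, so a^2 = (1 + tr M)/4 = 576/625 and a = ±24/25. Taking a = 24/25: M21 - M12 = 0, M13 - M31 = 0, M32 - M23 = -672/625, giving b12 = 0, b13 = 0, b23 = 7/25, i.e. R = 24/25 + 7/25*e23.
Its e23 coefficient is already positive.
Answer: 24/25 + 7/25*e23. Key observation: the double cover Spin(3) -> SO(3) sends R and -R to the same matrix (trace 1679/625 here), so the stated sign of the e23 coefficient is what selects one sheet.


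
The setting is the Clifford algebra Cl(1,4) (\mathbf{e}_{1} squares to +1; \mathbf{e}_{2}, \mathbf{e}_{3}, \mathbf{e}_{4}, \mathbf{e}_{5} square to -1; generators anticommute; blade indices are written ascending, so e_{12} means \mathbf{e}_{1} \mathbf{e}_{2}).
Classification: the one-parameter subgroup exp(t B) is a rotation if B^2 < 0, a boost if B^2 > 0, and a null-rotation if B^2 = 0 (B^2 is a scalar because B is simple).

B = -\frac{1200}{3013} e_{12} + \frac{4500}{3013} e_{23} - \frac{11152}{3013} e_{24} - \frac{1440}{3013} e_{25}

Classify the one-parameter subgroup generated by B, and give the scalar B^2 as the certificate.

B^2 term by term: the squares give (-\frac{1200}{3013})^2*(e_{12})^2 + (\frac{4500}{3013})^2*(e_{23})^2 + (-\frac{11152}{3013})^2*(e_{24})^2 + (-\frac{1440}{3013})^2*(e_{25})^2 = \frac{1440000}{9078169}*(+1) + \frac{20250000}{9078169}*(-1) + \frac{124367104}{9078169}*(-1) + \frac{2073600}{9078169}*(-1) = -16 (each basis 2-blade squares to minus the product of its generators' squares); cross terms between blades sharing an index anticommute and cancel. So B^2 = -16.
Answer: rotation, certificate B^2 = -16. The scalar -16 is the complete invariant here: its sign names the subgroup type.


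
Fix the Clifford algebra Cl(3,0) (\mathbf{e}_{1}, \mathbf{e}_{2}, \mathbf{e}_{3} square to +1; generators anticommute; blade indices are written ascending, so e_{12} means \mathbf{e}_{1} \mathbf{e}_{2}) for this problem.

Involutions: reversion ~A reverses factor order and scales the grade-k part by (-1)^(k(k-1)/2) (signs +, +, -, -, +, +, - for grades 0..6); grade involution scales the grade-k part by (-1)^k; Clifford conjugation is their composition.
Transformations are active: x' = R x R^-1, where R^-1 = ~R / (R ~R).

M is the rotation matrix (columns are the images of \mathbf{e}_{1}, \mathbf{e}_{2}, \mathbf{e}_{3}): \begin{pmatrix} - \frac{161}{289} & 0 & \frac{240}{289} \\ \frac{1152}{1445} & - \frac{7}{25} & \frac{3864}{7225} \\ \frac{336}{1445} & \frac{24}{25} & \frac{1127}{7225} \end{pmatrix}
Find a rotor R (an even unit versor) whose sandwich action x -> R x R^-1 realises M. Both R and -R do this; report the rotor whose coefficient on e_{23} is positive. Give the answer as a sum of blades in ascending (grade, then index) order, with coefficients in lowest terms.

Method: write R = a + b12*e_{12} + b13*e_{13} + b23*e_{23} with a^2 + b12^2 + b13^2 + b23^2 = 1 (so R^-1 = ~R). Expanding the columns R e_j ~R gives tr M = 4a^2 - 1 and, from the antisymmetric part, M21 - M12 = -4a*b12, M13 - M31 = 4a*b13, M32 - M23 = -4a*b23.
Here tr M = -\frac{4921}{7225}, so a^2 = (1 + tr M)/4 = \frac{576}{7225} and a = ±\frac{24}{85}. Taking a = \frac{24}{85}: M21 - M12 = \frac{1152}{1445}, M13 - M31 = \frac{864}{1445}, M32 - M23 = \frac{3072}{7225}, giving b12 = -\frac{12}{17}, b13 = \frac{9}{17}, b23 = -\frac{32}{85}, i.e. R = \frac{24}{85} - \frac{12}{17} e_{12} + \frac{9}{17} e_{13} - \frac{32}{85} e_{23}.
Its e_{23} coefficient is negative, so report the other preimage -R.
Answer: -\frac{24}{85} + \frac{12}{17} e_{12} - \frac{9}{17} e_{13} + \frac{32}{85} e_{23}. Note: both R and -R realise this M (trace -\frac{4921}{7225}); the covering map identifies them, and the e_{23}-coefficient sign is the tie-breaker.


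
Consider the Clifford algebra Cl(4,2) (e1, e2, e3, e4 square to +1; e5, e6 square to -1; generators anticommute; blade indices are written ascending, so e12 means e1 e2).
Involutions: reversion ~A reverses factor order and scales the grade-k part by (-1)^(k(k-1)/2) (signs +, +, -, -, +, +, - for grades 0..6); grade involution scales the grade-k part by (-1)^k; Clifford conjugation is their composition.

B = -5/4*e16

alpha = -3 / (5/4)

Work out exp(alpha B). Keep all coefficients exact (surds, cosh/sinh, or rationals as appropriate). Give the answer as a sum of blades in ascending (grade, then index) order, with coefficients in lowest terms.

B^2 = (-5/4)^2*(e16)^2 = 25/16*(+1) = 25/16 (a basis 2-blade squares to minus the product of its generators' squares).
B^2 = 25/16 — B^2 > 0, so the exponential closes hyperbolically: l = 5/4, alpha*l = -3, so exp(alpha B) = cosh(-3) + (sinh(-3)/(5/4))*B = cosh(3) + (-4*sinh(3)/5)*B.
Answer: cosh(3) + sinh(3)*e16


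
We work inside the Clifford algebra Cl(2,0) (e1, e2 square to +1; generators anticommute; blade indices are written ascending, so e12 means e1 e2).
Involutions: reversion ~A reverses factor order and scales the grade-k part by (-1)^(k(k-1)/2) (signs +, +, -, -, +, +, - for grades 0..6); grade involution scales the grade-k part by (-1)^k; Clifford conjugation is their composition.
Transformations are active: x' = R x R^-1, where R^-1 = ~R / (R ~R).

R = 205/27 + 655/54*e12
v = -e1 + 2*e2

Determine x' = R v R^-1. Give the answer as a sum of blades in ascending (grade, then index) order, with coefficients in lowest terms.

~R = 205/27 - 655/54*e12, and R ~R = 597125/2916, so R^-1 = ~R / (597125/2916).
R v = 50/3*e1 + 1475/54*e2
Answer: 10681/4777*e1 + 122/4777*e2


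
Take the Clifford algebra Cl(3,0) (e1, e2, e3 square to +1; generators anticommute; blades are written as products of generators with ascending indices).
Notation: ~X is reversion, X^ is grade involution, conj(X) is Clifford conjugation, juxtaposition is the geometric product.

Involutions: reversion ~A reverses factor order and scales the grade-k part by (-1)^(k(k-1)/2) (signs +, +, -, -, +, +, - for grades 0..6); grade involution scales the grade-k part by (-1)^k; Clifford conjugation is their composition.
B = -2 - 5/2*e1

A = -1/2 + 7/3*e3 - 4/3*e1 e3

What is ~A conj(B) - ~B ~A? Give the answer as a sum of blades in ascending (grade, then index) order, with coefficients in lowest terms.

first term: 1 - 5/4*e1 - 8*e3 - 17/2*e1 e3
second term: 1 + 5/4*e1 - 8*e3 - 17/2*e1 e3
Answer: -5/2*e1


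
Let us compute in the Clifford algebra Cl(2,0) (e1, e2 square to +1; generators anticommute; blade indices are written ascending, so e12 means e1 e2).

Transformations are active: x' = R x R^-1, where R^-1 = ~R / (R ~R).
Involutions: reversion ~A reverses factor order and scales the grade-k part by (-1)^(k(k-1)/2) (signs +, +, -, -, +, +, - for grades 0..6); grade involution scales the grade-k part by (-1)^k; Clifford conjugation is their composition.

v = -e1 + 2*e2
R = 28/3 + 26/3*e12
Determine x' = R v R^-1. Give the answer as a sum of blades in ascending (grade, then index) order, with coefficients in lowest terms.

~R = 28/3 - 26/3*e12, and R ~R = 1460/9, so R^-1 = ~R / (1460/9).
R v = 8*e1 + 82/3*e2
Answer: 701/365*e1 + 418/365*e2


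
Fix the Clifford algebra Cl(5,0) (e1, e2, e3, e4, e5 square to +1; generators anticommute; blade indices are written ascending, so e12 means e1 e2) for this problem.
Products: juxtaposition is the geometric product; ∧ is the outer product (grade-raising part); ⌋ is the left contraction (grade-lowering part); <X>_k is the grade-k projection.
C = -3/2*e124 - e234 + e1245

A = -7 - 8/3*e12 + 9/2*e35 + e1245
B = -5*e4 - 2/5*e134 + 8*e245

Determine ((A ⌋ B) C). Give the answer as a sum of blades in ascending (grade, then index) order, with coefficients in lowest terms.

step 1: 35*e4 + 14/5*e134 - 56*e245
step 2: -56*e1 - 497/10*e12 + 84*e15 - 196/5*e23 - 56*e35 + 35*e125 + 14/5*e235
Answer: -56*e1 - 497/10*e12 + 84*e15 - 196/5*e23 - 56*e35 + 35*e125 + 14/5*e235


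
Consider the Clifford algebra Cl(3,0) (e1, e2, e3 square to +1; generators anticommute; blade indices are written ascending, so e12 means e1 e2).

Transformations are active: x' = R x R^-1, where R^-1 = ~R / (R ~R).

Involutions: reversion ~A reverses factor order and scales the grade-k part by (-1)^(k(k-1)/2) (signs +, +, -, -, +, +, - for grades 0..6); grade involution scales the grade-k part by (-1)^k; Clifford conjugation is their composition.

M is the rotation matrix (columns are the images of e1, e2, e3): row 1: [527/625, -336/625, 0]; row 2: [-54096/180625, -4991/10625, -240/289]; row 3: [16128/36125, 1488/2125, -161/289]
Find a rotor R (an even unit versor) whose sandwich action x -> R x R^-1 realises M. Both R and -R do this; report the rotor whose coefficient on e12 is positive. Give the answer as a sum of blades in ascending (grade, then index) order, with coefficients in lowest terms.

Method: write R = a + b12*e12 + b13*e13 + b23*e23 with a^2 + b12^2 + b13^2 + b23^2 = 1 (so R^-1 = ~R). Expanding the columns R e_j ~R gives tr M = 4a^2 - 1 and, from the antisymmetric part, M21 - M12 = -4a*b12, M13 - M31 = 4a*b13, M32 - M23 = -4a*b23.
Here tr M = -33169/180625, so a^2 = (1 + tr M)/4 = 36864/180625 and a = ±192/425. Taking a = 192/425: M21 - M12 = 43008/180625, M13 - M31 = -16128/36125, M32 - M23 = 55296/36125, giving b12 = -56/425, b13 = -21/85, b23 = -72/85, i.e. R = 192/425 - 56/425*e12 - 21/85*e13 - 72/85*e23.
Its e12 coefficient is negative, so report the other preimage -R.
Answer: -192/425 + 56/425*e12 + 21/85*e13 + 72/85*e23. Uniqueness: Spin(3) -> SO(3) maps R and -R to the same rotation of trace -33169/180625; fixing the sign of the e12 coefficient removes the ambiguity.


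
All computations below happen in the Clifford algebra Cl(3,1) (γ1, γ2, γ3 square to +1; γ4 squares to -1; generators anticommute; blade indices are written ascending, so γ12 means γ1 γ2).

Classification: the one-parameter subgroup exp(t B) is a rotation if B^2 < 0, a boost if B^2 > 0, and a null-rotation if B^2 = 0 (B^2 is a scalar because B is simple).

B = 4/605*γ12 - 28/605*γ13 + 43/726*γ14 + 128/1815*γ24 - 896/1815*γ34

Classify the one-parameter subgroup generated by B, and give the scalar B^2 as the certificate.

B^2 term by term: the squares give (4/605)^2*(γ12)^2 + (-28/605)^2*(γ13)^2 + (43/726)^2*(γ14)^2 + (128/1815)^2*(γ24)^2 + (-896/1815)^2*(γ34)^2 = 16/366025*(-1) + 784/366025*(-1) + 1849/527076*(+1) + 16384/3294225*(+1) + 802816/3294225*(+1) = 1/4 (each basis 2-blade squares to minus the product of its generators' squares); cross terms between blades sharing an index anticommute and cancel; the commuting (index-disjoint) pairs give grade-4 terms 2*c*c'*(blade product), which cancel blade by blade — γ1234: -7168/1098075 + 7168/1098075 = 0 — confirming B is simple. So B^2 = 1/4.
Answer: boost, certificate B^2 = 1/4. Note: conjugating B changes its blade decomposition but never the scalar B^2 = 1/4, whose sign settles the classification.


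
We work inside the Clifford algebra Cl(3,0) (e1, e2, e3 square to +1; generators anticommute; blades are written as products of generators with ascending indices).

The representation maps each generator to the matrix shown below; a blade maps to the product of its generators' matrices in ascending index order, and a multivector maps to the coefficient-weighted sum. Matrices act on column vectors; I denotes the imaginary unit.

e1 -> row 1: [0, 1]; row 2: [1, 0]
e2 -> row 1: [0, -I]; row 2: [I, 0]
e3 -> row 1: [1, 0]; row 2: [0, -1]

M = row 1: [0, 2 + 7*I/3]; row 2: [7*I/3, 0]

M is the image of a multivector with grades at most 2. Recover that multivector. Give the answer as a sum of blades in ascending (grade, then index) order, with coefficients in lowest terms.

Method: 1, rho(e1), rho(e2), rho(e3) form a trace-orthogonal basis of the 2x2 complex matrices (tr(X Y) = 2 if X = Y, else 0), so M = m0*1 + m1*rho(e1) + m2*rho(e2) + m3*rho(e3) with m0 = tr(M)/2 = 0, m1 = tr(M rho(e1))/2 = 1 + 7*I/3, m2 = tr(M rho(e2))/2 = I, m3 = tr(M rho(e3))/2 = 0.
Multiplying table entries, the bivector images are rho(e1 e2) = I*rho(e3), rho(e1 e3) = -I*rho(e2), rho(e2 e3) = I*rho(e1); with real blade coefficients the real parts of m0..m3 are the coefficients of 1, e1, e2, e3 and the imaginary parts give the bivectors (e2 e3: Im m1, e1 e3: -Im m2, e1 e2: Im m3).
Answer: e1 - e1 e3 + 7/3*e2 e3


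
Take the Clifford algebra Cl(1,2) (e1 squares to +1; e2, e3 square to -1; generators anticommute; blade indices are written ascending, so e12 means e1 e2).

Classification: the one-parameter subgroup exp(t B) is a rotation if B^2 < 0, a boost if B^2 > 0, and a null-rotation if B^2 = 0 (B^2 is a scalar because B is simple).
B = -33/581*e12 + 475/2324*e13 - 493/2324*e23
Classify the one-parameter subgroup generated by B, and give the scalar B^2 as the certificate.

B^2 term by term: the squares give (-33/581)^2*(e12)^2 + (475/2324)^2*(e13)^2 + (-493/2324)^2*(e23)^2 = 1089/337561*(+1) + 225625/5400976*(+1) + 243049/5400976*(-1) = 0 (each basis 2-blade squares to minus the product of its generators' squares); cross terms between blades sharing an index anticommute and cancel. So B^2 = 0.
Answer: null-rotation, certificate B^2 = 0. Because 0 is invariant under every versor sandwich, the classification follows from its sign alone.


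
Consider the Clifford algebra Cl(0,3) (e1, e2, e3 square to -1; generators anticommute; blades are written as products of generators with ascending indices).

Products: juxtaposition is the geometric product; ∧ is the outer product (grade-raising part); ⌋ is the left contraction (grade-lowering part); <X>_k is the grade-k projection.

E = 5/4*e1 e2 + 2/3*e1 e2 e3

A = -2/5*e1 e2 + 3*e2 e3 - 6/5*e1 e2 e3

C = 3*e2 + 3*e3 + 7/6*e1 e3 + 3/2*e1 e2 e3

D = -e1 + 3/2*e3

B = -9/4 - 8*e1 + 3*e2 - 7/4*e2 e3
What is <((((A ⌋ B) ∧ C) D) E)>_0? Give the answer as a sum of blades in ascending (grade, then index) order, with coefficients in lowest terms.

step 1: 21/4
step 2: 63/4*e2 + 63/4*e3 + 49/8*e1 e3 + 63/8*e1 e2 e3
step 3: -189/8 - 147/16*e1 - 49/8*e3 + 63/16*e1 e2 + 63/4*e1 e3 + 63/2*e2 e3
step 4: -315/64 - 21*e1 + 1407/64*e2 - 21/8*e3 - 2443/96*e1 e2 + 315/8*e1 e3 - 217/16*e2 e3 - 749/32*e1 e2 e3
step 5: -315/64
Answer: -315/64


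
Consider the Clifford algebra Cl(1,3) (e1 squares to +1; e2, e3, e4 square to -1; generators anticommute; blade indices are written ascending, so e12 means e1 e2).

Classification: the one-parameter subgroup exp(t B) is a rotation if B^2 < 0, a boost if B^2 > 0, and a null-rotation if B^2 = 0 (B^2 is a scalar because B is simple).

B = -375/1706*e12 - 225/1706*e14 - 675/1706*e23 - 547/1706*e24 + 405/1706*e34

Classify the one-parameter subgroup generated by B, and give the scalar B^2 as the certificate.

B^2 term by term: the squares give (-375/1706)^2*(e12)^2 + (-225/1706)^2*(e14)^2 + (-675/1706)^2*(e23)^2 + (-547/1706)^2*(e24)^2 + (405/1706)^2*(e34)^2 = 140625/2910436*(+1) + 50625/2910436*(+1) + 455625/2910436*(-1) + 299209/2910436*(-1) + 164025/2910436*(-1) = -1/4 (each basis 2-blade squares to minus the product of its generators' squares); cross terms between blades sharing an index anticommute and cancel; the commuting (index-disjoint) pairs give grade-4 terms 2*c*c'*(blade product), which cancel blade by blade — e1234: -151875/1455218 + 151875/1455218 = 0 — confirming B is simple. So B^2 = -1/4.
Answer: rotation, certificate B^2 = -1/4. Certificate logic: -1/4 is a conjugation-invariant scalar, so its sign fixes rotation versus boost versus null-rotation outright.


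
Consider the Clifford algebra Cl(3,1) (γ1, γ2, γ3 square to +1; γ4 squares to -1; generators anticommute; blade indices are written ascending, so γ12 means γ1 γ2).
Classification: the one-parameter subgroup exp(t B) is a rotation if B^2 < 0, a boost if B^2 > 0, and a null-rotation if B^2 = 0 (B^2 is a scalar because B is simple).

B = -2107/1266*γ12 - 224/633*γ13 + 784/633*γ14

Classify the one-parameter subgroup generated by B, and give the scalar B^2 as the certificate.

B^2 term by term: the squares give (-2107/1266)^2*(γ12)^2 + (-224/633)^2*(γ13)^2 + (784/633)^2*(γ14)^2 = 4439449/1602756*(-1) + 50176/400689*(-1) + 614656/400689*(+1) = -49/36 (each basis 2-blade squares to minus the product of its generators' squares); cross terms between blades sharing an index anticommute and cancel. So B^2 = -49/36.
Answer: rotation, certificate B^2 = -49/36. The invariant at work: B^2 = -49/36 is unchanged by conjugation, hence its sign classifies the subgroup whatever basis B is written in.


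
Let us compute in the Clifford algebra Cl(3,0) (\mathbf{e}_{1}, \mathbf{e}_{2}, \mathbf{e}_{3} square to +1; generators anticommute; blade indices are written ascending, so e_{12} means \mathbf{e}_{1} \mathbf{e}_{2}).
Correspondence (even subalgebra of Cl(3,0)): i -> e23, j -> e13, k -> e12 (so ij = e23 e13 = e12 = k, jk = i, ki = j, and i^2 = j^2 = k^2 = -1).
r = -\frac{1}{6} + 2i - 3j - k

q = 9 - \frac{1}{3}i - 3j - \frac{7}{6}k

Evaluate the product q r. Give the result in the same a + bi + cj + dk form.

In blades: q = 9 - \frac{7}{6} e_{12} - 3 e_{13} - \frac{1}{3} e_{23}, r = -\frac{1}{6} - e_{12} - 3 e_{13} + 2 e_{23}.
Distribute q over r term by term (generator squares from the signature, products reordered to ascending indices): (9)*r = -\frac{3}{2} - 9 e_{12} - 27 e_{13} + 18 e_{23}; (-\frac{7}{6} e_{12})*r = -\frac{7}{6} + \frac{7}{36} e_{12} - \frac{7}{3} e_{13} - \frac{7}{2} e_{23}; (-3 e_{13})*r = -9 + 6 e_{12} + \frac{1}{2} e_{13} + 3 e_{23}; (-\frac{1}{3} e_{23})*r = \frac{2}{3} + e_{12} - \frac{1}{3} e_{13} + \frac{1}{18} e_{23}.
Sum: -11 - \frac{65}{36} e_{12} - \frac{175}{6} e_{13} + \frac{158}{9} e_{23}; translating back through the correspondence:
Answer: -11 + \frac{158}{9}i - \frac{175}{6}j - \frac{65}{36}k


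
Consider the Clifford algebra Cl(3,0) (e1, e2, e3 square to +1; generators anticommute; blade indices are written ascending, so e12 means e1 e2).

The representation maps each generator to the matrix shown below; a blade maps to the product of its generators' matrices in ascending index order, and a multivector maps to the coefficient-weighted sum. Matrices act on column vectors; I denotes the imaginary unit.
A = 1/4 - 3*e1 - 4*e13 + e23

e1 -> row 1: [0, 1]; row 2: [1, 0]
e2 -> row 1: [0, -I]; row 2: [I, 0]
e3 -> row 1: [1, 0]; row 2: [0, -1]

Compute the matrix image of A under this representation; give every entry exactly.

Bivector images (products of the table entries): rho(e13) = rho(e1)rho(e3) = row 1: [0, -1]; row 2: [1, 0]; rho(e23) = rho(e2)rho(e3) = row 1: [0, I]; row 2: [I, 0].
M = (1/4)*1 + (-3)*rho(e1) + (-4)*rho(e13) + (1)*rho(e23), summed entrywise (1 is the identity matrix):
Answer: row 1: [1/4, 1 + I]; row 2: [-7 + I, 1/4]


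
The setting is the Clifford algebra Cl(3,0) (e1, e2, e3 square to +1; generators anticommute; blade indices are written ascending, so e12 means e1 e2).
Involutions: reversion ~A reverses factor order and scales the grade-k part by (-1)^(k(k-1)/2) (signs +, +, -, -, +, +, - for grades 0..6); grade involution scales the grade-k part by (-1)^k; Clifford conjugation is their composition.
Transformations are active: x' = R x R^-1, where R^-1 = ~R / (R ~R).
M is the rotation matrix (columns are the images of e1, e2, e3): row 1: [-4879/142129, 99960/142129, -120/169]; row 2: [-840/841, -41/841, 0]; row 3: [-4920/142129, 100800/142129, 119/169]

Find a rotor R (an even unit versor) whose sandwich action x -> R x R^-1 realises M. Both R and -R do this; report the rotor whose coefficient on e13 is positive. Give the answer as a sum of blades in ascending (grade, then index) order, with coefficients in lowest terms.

Method: write R = a + b12*e12 + b13*e13 + b23*e23 with a^2 + b12^2 + b13^2 + b23^2 = 1 (so R^-1 = ~R). Expanding the columns R e_j ~R gives tr M = 4a^2 - 1 and, from the antisymmetric part, M21 - M12 = -4a*b12, M13 - M31 = 4a*b13, M32 - M23 = -4a*b23.
Here tr M = 88271/142129, so a^2 = (1 + tr M)/4 = 57600/142129 and a = ±240/377. Taking a = 240/377: M21 - M12 = -241920/142129, M13 - M31 = -96000/142129, M32 - M23 = 100800/142129, giving b12 = 252/377, b13 = -100/377, b23 = -105/377, i.e. R = 240/377 + 252/377*e12 - 100/377*e13 - 105/377*e23.
Its e13 coefficient is negative, so report the other preimage -R.
Answer: -240/377 - 252/377*e12 + 100/377*e13 + 105/377*e23. Recall the cover is two-to-one: with M of trace 88271/142129, both preimages act alike, and the stated e13 sign chooses the sheet.


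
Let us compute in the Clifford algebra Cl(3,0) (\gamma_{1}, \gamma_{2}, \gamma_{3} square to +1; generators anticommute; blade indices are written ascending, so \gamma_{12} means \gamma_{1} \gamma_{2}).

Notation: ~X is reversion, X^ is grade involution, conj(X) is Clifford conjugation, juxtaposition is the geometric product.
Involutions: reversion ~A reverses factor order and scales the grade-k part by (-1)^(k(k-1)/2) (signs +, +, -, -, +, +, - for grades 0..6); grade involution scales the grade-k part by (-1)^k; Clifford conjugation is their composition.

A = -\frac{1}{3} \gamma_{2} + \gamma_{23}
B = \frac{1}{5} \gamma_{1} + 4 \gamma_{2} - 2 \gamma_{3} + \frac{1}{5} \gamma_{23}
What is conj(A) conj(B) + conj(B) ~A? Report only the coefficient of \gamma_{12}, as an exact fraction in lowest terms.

first term: -\frac{23}{15} - 2 \gamma_{2} - \frac{61}{15} \gamma_{3} + \frac{1}{15} \gamma_{12} + \frac{2}{3} \gamma_{23} + \frac{1}{5} \gamma_{123}
second term: \frac{17}{15} + 2 \gamma_{2} + \frac{59}{15} \gamma_{3} + \frac{1}{15} \gamma_{12} + \frac{2}{3} \gamma_{23} + \frac{1}{5} \gamma_{123}
Answer: \frac{2}{15}


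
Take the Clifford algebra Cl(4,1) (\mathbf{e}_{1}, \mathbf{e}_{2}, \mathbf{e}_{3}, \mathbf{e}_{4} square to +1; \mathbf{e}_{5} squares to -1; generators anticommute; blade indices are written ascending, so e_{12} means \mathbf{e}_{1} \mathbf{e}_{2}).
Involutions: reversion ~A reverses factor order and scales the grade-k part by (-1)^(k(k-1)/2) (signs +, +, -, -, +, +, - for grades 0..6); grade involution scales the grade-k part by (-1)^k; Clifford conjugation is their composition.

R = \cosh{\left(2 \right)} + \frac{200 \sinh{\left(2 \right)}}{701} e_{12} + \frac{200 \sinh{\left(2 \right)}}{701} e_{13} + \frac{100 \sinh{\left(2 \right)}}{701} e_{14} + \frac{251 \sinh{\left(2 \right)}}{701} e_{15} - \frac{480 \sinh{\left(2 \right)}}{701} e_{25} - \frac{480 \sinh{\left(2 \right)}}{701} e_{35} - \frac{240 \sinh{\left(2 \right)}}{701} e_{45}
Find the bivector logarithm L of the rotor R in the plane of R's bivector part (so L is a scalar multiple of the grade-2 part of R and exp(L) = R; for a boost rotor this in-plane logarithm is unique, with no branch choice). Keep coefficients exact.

The scalar part of R is \cosh{\left(2 \right)}, which fixes the rapidity magnitude through cosh (cosh is even, so it cannot fix the sign — the bivector part carries that); dividing the bivector part by sinh of the rapidity gives the plane, and L = rapidity * plane, where the joint sign ambiguity of (rapidity, plane) cancels in the product.
Concretely: cosh(rapidity) = \cosh{\left(2 \right)} gives rapidity = ±2, and since rapidity/sinh(rapidity) is even the sign is immaterial: L = (rapidity/sinh(rapidity)) * <R>_2 = (\frac{2}{\sinh{\left(2 \right)}}) * <R>_2.
Answer: \frac{400}{701} e_{12} + \frac{400}{701} e_{13} + \frac{200}{701} e_{14} + \frac{502}{701} e_{15} - \frac{960}{701} e_{25} - \frac{960}{701} e_{35} - \frac{480}{701} e_{45}


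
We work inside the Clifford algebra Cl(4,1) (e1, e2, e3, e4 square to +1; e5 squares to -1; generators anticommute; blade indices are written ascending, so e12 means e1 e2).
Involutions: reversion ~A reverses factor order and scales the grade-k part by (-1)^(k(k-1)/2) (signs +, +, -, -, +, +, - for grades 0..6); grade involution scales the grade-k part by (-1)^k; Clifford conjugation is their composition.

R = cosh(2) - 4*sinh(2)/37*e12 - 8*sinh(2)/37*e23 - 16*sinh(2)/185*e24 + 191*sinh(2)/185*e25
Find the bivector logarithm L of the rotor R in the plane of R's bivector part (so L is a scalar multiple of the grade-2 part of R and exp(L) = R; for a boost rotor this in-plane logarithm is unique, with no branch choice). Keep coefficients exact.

The scalar part of R is cosh(2), which fixes the rapidity magnitude through cosh (cosh is even, so it cannot fix the sign — the bivector part carries that); dividing the bivector part by sinh of the rapidity gives the plane, and L = rapidity * plane, where the joint sign ambiguity of (rapidity, plane) cancels in the product.
Concretely: cosh(rapidity) = cosh(2) gives rapidity = ±2, and since rapidity/sinh(rapidity) is even the sign is immaterial: L = (rapidity/sinh(rapidity)) * <R>_2 = (2/sinh(2)) * <R>_2.
Answer: -8/37*e12 - 16/37*e23 - 32/185*e24 + 382/185*e25


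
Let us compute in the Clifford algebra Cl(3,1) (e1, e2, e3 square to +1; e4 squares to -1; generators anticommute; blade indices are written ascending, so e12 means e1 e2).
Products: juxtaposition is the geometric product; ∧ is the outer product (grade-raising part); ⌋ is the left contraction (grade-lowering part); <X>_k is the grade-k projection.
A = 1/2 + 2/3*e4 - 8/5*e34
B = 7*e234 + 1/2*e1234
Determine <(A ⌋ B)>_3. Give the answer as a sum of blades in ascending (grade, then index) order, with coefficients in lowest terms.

step 1: -56/5*e2 - 4/5*e12 - 14/3*e23 + 1/3*e123 + 7/2*e234 + 1/4*e1234
step 2: 1/3*e123 + 7/2*e234
Answer: 1/3*e123 + 7/2*e234


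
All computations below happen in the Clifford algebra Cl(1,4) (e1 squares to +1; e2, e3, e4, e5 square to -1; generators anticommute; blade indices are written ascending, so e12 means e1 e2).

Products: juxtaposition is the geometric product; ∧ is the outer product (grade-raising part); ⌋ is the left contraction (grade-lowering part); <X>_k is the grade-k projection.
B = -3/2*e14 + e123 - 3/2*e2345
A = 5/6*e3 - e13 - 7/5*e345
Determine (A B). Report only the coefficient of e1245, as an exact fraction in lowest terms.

step 1: -11/10*e2 - 5/6*e12 - 3/2*e34 + 5/4*e134 - 21/10*e135 - 5/4*e245 + 29/10*e1245
Answer: 29/10


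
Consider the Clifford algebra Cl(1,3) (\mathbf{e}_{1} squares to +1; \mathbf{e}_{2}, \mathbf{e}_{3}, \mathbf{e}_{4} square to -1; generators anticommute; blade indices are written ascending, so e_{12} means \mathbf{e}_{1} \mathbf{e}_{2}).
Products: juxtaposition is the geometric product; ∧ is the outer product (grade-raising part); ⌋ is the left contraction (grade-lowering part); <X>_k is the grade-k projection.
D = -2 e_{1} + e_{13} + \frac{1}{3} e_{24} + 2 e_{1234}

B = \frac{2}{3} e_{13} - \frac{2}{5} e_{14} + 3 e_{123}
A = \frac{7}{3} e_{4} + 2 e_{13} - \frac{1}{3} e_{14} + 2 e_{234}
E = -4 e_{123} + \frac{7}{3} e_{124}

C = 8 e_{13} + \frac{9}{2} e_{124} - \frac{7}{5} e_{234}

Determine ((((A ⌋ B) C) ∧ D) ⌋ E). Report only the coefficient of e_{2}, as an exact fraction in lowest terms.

step 1: \frac{22}{15} - \frac{14}{15} e_{1} - 6 e_{2}
step 2: -\frac{112}{15} e_{3} + \frac{176}{15} e_{13} - 27 e_{14} - \frac{21}{5} e_{24} - \frac{42}{5} e_{34} + 48 e_{123} + \frac{33}{5} e_{124} - \frac{154}{75} e_{234} + \frac{98}{75} e_{1234}
step 3: -\frac{224}{15} e_{13} + \frac{42}{5} e_{124} + \frac{84}{5} e_{134} + \frac{112}{45} e_{234} - \frac{859}{225} e_{1234}
step 4: -\frac{98}{5} - \frac{896}{15} e_{2}
Answer: -\frac{896}{15}


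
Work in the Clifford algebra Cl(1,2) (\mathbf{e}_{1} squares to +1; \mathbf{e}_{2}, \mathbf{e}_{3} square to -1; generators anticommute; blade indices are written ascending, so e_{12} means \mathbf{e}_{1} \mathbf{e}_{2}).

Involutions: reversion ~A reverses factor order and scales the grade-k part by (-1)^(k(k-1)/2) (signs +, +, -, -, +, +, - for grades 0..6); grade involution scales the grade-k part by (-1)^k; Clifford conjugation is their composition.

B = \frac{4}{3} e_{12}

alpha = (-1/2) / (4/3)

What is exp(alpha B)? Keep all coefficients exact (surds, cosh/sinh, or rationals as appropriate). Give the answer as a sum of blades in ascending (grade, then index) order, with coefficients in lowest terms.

B^2 = (\frac{4}{3})^2*(e_{12})^2 = \frac{16}{9}*(+1) = \frac{16}{9} (a basis 2-blade squares to minus the product of its generators' squares).
B^2 = \frac{16}{9} — the positive square puts this in the hyperbolic regime; l = \frac{4}{3}, alpha*l = - \frac{1}{2}, so exp(alpha B) = cosh(- \frac{1}{2}) + (sinh(- \frac{1}{2})/(\frac{4}{3}))*B = \cosh{\left(\frac{1}{2} \right)} + (- \frac{3 \sinh{\left(\frac{1}{2} \right)}}{4})*B.
Answer: \cosh{\left(\frac{1}{2} \right)} - \sinh{\left(\frac{1}{2} \right)} e_{12}


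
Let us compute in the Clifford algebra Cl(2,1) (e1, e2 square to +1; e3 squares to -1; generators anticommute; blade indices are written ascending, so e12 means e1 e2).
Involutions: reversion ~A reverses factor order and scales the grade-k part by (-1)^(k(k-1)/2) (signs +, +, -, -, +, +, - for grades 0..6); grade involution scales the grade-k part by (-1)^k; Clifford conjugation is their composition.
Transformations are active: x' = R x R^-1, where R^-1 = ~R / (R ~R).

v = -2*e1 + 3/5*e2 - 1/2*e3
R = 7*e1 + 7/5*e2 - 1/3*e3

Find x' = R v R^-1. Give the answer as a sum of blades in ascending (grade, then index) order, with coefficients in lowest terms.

~R = 7*e1 + 7/5*e2 - 1/3*e3, and R ~R = 11441/225, so R^-1 = ~R / (11441/225).
R v = -1999/150 + 7*e12 - 25/6*e13 - 1/2*e23
Answer: -19097/11441*e1 - 76302/57205*e2 + 15439/22882*e3


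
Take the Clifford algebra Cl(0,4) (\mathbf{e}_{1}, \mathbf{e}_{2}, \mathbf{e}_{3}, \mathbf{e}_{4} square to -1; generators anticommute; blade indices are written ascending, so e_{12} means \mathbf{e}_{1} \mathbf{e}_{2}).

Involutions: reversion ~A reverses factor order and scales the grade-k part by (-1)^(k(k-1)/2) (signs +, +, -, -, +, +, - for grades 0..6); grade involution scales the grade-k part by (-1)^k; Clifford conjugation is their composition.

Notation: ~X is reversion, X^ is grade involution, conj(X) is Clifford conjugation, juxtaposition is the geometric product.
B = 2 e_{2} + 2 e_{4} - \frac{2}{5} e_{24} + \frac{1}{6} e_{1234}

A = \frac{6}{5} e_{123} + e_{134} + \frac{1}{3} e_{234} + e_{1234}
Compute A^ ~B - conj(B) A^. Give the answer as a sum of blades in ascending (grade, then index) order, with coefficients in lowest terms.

first term: \frac{1}{6} + \frac{1}{18} e_{1} - \frac{1}{6} e_{2} - \frac{2}{15} e_{3} - \frac{1}{5} e_{4} + \frac{2}{3} e_{23} + \frac{2}{3} e_{34} - \frac{8}{5} e_{123} - \frac{62}{25} e_{134} - \frac{22}{5} e_{1234}
second term: \frac{1}{6} - \frac{1}{18} e_{1} + \frac{1}{6} e_{2} - \frac{2}{15} e_{3} + \frac{1}{5} e_{4} + \frac{4}{5} e_{13} - \frac{2}{3} e_{23} - \frac{2}{3} e_{34} - \frac{12}{5} e_{123} - \frac{38}{25} e_{134} - \frac{22}{5} e_{1234}
Answer: \frac{1}{9} e_{1} - \frac{1}{3} e_{2} - \frac{2}{5} e_{4} - \frac{4}{5} e_{13} + \frac{4}{3} e_{23} + \frac{4}{3} e_{34} + \frac{4}{5} e_{123} - \frac{24}{25} e_{134}


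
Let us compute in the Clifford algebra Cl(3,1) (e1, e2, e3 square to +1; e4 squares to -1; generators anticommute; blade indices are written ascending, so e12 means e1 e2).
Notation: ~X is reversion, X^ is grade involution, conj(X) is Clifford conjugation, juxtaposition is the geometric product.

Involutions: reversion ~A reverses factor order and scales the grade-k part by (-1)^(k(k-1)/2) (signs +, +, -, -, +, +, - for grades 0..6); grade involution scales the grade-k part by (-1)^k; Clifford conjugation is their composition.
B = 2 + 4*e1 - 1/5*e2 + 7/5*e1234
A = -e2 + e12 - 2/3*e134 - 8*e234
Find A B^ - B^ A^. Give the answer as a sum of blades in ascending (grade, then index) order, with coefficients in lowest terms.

first term: -1/5 + 57/5*e1 + 16/15*e2 - 2*e12 - 1/3*e34 + 1/15*e134 - 16*e234 - 482/15*e1234
second term: 1/5 + 11*e1 - 44/15*e2 - 2*e12 - 37/15*e34 + 41/15*e134 + 16*e234 - 482/15*e1234
Answer: -2/5 + 2/5*e1 + 4*e2 + 32/15*e34 - 8/3*e134 - 32*e234


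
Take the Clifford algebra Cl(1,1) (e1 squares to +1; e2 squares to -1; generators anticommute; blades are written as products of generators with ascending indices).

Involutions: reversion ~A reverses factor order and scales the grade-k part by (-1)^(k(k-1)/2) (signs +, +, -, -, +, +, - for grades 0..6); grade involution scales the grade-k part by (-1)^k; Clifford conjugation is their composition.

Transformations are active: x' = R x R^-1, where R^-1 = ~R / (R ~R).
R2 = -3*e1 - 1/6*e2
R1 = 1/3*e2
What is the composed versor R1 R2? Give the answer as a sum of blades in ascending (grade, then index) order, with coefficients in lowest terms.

Distribute over the terms of R1 (each basis-blade product reordered to ascending indices, repeated generators contracted through their squares):
(1/3*e2) R2 = 1/18 + e1 e2
Answer: 1/18 + e1 e2


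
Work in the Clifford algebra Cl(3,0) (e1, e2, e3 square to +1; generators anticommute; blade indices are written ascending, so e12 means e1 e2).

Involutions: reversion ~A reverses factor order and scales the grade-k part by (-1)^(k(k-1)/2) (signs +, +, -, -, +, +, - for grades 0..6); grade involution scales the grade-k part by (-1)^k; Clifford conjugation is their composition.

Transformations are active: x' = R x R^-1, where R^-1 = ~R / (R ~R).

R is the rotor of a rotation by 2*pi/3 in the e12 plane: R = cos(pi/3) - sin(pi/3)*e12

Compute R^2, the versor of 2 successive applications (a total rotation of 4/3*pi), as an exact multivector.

The rotor phase is half the rotation angle and phases add under composition, so 2 steps in the e12 plane accumulate phase 2*(pi/3) = 2*pi/3: R^2 = cos(2*pi/3) - sin(2*pi/3)*e12.
cos(2*pi/3) = -1/2 and sin(2*pi/3) = sqrt(3)/2, so R^2 = -1/2 - sqrt(3)/2*e12. The net rotation is 4/3*pi; the rotor keeps the half-angle phase exactly.
Answer: -1/2 - sqrt(3)/2*e12


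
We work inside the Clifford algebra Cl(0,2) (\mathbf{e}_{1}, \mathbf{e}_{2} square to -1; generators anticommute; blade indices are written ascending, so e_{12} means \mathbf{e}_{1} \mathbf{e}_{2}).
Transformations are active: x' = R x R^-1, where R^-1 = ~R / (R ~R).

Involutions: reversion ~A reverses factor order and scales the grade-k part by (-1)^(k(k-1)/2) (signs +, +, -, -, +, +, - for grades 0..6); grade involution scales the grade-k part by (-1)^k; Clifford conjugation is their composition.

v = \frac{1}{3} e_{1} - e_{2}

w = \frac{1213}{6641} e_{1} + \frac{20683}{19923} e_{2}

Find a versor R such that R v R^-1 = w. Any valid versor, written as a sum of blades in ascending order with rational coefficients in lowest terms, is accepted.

A norm check does it: q(v) = q(w) = -\frac{10}{9}, hence R = v + w = \frac{10280}{19923} e_{1} + \frac{760}{19923} e_{2} realises the map — parallel part kept, (v - w)/2 negated, v carried to w.
Answer: \frac{10280}{19923} e_{1} + \frac{760}{19923} e_{2}


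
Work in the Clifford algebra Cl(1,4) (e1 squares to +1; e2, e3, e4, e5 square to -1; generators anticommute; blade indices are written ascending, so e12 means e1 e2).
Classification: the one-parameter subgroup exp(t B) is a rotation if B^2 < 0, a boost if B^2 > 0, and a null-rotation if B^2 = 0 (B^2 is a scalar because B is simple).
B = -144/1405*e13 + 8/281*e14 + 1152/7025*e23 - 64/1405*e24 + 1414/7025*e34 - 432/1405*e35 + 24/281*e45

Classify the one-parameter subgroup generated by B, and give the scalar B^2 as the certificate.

B^2 term by term: the squares give (-144/1405)^2*(e13)^2 + (8/281)^2*(e14)^2 + (1152/7025)^2*(e23)^2 + (-64/1405)^2*(e24)^2 + (1414/7025)^2*(e34)^2 + (-432/1405)^2*(e35)^2 + (24/281)^2*(e45)^2 = 20736/1974025*(+1) + 64/78961*(+1) + 1327104/49350625*(-1) + 4096/1974025*(-1) + 1999396/49350625*(-1) + 186624/1974025*(-1) + 576/78961*(-1) = -4/25 (each basis 2-blade squares to minus the product of its generators' squares); cross terms between blades sharing an index anticommute and cancel; the commuting (index-disjoint) pairs give grade-4 terms 2*c*c'*(blade product), which cancel blade by blade — e1234: -18432/1974025 + 18432/1974025 = 0; e1345: -6912/394805 + 6912/394805 = 0; e2345: 55296/1974025 - 55296/1974025 = 0 — confirming B is simple. So B^2 = -4/25.
Answer: rotation, certificate B^2 = -4/25. Key observation: B^2 = -4/25 is a conjugation invariant, so its sign decides the class regardless of the surface form of B.
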